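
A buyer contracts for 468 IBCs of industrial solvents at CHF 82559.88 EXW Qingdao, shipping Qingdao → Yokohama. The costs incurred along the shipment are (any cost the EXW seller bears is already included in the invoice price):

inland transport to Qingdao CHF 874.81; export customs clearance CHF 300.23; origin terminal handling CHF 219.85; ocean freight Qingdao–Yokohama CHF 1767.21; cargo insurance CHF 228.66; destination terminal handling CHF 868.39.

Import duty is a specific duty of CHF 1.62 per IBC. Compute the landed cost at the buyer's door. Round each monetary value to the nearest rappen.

Total landed cost: CHF 87577.19

EXW: the seller makes goods available at their premises; the buyer bears all onward costs.
CIF value = EXW price + inland to port + export clearance + origin terminal + freight + insurance = 82559.88 + 874.81 + 300.23 + 219.85 + 1767.21 + 228.66 = 85950.64
Import duty = 468 × 1.62 = 758.16
Buyer bears: inland to port 874.81 + export clearance 300.23 + origin terminal 219.85 + freight 1767.21 + insurance 228.66 + destination terminal 868.39 + duty 758.16 = 5017.31
Landed cost = invoice 82559.88 + 5017.31 = 87577.19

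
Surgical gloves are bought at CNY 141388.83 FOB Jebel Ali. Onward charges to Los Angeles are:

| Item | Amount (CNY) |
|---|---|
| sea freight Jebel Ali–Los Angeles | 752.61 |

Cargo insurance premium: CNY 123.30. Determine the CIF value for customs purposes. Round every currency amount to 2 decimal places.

CIF value: CNY 142264.74

CIF = FOB price + freight + insurance
CIF = 141388.83 + 752.61 + 123.30 = 142264.74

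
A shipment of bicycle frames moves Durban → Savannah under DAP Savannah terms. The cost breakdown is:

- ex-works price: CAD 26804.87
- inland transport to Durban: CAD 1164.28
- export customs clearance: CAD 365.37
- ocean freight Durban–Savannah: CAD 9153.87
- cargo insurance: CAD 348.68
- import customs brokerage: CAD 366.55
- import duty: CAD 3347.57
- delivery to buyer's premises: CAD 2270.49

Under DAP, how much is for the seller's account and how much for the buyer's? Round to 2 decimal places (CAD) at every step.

Seller: CAD 40107.56; buyer: CAD 3714.12

DAP: the seller bears all costs to the named destination except import duty and clearance.
Seller's account: goods 26804.87 + inland to port 1164.28 + export clearance 365.37 + freight 9153.87 + insurance 348.68 + delivery 2270.49 = 40107.56
Buyer's account: brokerage 366.55 + duty 3347.57 = 3714.12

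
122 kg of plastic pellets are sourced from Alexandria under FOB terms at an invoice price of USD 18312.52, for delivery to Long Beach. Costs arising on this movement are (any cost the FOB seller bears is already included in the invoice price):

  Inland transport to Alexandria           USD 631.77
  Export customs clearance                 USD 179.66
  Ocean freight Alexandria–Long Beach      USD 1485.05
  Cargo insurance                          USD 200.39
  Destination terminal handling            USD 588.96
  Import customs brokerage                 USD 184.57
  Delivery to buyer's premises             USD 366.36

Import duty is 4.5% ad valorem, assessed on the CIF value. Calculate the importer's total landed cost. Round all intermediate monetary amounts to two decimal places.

FOB: the seller bears costs until goods are on board at the origin port; the buyer bears freight, insurance and all costs thereafter.
Already in the invoice (seller's account under FOB): inland to port, export clearance — exclude.
CIF value = FOB price + freight + insurance = 18312.52 + 1485.05 + 200.39 = 19997.96
Import duty = 19997.96 × 4.5% = 899.91
Buyer bears: freight 1485.05 + insurance 200.39 + destination terminal 588.96 + brokerage 184.57 + delivery 366.36 + duty 899.91 = 3725.24
Landed cost = invoice 18312.52 + 3725.24 = 22037.76

Total landed cost: USD 22037.76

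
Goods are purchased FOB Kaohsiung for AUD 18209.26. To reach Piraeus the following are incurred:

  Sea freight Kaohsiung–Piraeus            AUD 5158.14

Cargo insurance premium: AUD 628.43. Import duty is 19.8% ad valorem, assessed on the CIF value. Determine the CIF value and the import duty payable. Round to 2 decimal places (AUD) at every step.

CIF = FOB price + freight + insurance
CIF = 18209.26 + 5158.14 + 628.43 = 23995.83
Import duty = 23995.83 × 19.8% = 4751.17

CIF value: AUD 23995.83; import duty: AUD 4751.17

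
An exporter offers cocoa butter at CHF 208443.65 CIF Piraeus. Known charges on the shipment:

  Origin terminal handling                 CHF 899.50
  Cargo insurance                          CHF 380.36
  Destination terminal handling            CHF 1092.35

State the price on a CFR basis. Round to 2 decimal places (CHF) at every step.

Not relevant to the conversion: origin terminal — on the seller under both CIF and CFR; already in the CIF price and stays in the CFR price. destination terminal — on the buyer under both terms; not part of either seller's price.
From CIF to CFR, the seller no longer bears: insurance.
CFR price = 208443.65 − 380.36 = 208063.29

CFR price: CHF 208063.29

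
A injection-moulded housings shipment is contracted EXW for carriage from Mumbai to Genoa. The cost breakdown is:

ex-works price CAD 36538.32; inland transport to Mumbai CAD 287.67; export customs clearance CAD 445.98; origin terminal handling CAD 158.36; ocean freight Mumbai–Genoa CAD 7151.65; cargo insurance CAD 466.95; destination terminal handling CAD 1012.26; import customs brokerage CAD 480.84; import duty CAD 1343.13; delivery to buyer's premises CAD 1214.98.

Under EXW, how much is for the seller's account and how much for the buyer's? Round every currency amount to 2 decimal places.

Seller: CAD 36538.32; buyer: CAD 12561.82

EXW: the seller makes goods available at their premises; the buyer bears all onward costs.
Seller's account: goods 36538.32 = 36538.32
Buyer's account: inland to port 287.67 + export clearance 445.98 + origin terminal 158.36 + freight 7151.65 + insurance 466.95 + destination terminal 1012.26 + brokerage 480.84 + duty 1343.13 + delivery 1214.98 = 12561.82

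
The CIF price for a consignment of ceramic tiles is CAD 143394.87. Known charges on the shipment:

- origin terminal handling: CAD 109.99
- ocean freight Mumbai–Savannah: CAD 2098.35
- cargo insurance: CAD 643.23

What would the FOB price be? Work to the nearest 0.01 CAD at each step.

FOB price: CAD 140653.29

Not relevant to the conversion: origin terminal — on the seller under both CIF and FOB; already in the CIF price and stays in the FOB price.
From CIF to FOB, the seller no longer bears: freight, insurance.
FOB price = 143394.87 − 2098.35 − 643.23 = 140653.29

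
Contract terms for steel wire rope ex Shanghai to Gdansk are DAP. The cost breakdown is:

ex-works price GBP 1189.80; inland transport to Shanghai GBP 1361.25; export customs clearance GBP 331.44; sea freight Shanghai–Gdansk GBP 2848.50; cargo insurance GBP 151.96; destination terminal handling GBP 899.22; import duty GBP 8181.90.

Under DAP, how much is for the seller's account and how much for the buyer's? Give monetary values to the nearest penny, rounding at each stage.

DAP: the seller bears all costs to the named destination except import duty and clearance.
Seller's account: goods 1189.80 + inland to port 1361.25 + export clearance 331.44 + freight 2848.50 + insurance 151.96 + destination terminal 899.22 = 6782.17
Buyer's account: duty 8181.90 = 8181.90

Seller: GBP 6782.17; buyer: GBP 8181.90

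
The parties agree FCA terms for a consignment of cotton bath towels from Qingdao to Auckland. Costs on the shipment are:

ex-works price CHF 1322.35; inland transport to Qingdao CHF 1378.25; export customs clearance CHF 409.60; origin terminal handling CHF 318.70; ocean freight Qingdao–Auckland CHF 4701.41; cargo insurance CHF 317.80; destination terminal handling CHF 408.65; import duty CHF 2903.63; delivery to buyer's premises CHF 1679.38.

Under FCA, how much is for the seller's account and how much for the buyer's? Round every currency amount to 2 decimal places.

FCA: the seller delivers export-cleared goods to the carrier; the buyer bears costs from that point.
Seller's account: goods 1322.35 + inland to port 1378.25 + export clearance 409.60 = 3110.20
Buyer's account: origin terminal 318.70 + freight 4701.41 + insurance 317.80 + destination terminal 408.65 + duty 2903.63 + delivery 1679.38 = 10329.57

Seller: CHF 3110.20; buyer: CHF 10329.57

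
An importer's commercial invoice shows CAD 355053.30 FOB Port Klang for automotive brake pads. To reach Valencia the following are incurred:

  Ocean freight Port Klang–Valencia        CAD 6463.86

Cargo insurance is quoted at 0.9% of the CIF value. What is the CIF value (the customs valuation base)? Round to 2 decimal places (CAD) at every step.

Let C be the CIF value. C = FOB price + freight + 0.9% × C
C − 0.9% × C = 355053.30 + 6463.86
0.991 × C = 361517.16
C = 361517.16 / 0.991 = 364800.36
Insurance premium = 0.9% × 364800.36 = 3283.20

CIF value: CAD 364800.36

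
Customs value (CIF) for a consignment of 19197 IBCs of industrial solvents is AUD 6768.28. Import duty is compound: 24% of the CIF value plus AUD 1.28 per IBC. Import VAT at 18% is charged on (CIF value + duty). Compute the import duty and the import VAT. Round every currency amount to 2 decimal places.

Ad valorem component: 6768.28 × 24% = 1624.39
Specific component: 19197 × 1.28 = 24572.16
Import duty = 1624.39 + 24572.16 = 26196.55
VAT base = CIF + duty = 6768.28 + 26196.55 = 32964.83
Import VAT = 32964.83 × 18% = 5933.67

Import duty: AUD 26196.55; import VAT: AUD 5933.67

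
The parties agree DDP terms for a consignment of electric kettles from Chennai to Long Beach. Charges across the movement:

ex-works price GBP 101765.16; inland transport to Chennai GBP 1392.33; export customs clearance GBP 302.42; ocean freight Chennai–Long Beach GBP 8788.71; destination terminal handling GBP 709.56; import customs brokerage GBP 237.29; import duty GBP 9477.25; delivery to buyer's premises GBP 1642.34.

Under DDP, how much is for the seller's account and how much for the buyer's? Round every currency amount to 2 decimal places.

Seller: GBP 124315.06; buyer: GBP 0.00

DDP: the seller bears all costs including import duty.
Seller's account: goods 101765.16 + inland to port 1392.33 + export clearance 302.42 + freight 8788.71 + destination terminal 709.56 + brokerage 237.29 + duty 9477.25 + delivery 1642.34 = 124315.06
Buyer's account: 0.00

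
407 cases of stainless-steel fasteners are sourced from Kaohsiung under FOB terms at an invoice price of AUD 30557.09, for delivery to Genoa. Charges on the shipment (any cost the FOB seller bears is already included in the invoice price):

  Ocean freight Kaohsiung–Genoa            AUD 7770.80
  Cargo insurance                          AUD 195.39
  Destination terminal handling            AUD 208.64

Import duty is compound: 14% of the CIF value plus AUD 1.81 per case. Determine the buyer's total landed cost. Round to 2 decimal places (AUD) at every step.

FOB: the seller bears costs until goods are on board at the origin port; the buyer bears freight, insurance and all costs thereafter.
CIF value = FOB price + freight + insurance = 30557.09 + 7770.80 + 195.39 = 38523.28
Ad valorem component: 38523.28 × 14% = 5393.26
Specific component: 407 × 1.81 = 736.67
Import duty = 5393.26 + 736.67 = 6129.93
Buyer bears: freight 7770.80 + insurance 195.39 + destination terminal 208.64 + duty 6129.93 = 14304.76
Landed cost = invoice 30557.09 + 14304.76 = 44861.85

Total landed cost: AUD 44861.85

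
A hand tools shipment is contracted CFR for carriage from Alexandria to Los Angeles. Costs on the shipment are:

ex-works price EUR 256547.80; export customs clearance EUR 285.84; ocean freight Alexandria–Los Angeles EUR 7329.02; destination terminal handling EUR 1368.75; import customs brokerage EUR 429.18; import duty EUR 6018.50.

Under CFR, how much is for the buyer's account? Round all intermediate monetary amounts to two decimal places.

Buyer's account: EUR 7816.43

CFR: the seller pays costs through ocean freight to the destination port, but not insurance.
Seller's account: goods 256547.80 + export clearance 285.84 + freight 7329.02 = 264162.66
Buyer's account: destination terminal 1368.75 + brokerage 429.18 + duty 6018.50 = 7816.43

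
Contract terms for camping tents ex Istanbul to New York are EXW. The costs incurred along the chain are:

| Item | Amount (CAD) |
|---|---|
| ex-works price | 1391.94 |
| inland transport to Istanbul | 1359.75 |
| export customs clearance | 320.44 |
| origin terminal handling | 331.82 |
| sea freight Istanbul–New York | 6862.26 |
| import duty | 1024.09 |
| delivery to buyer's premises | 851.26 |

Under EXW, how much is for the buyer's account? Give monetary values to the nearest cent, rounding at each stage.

Buyer's account: CAD 10749.62

EXW: the seller makes goods available at their premises; the buyer bears all onward costs.
Seller's account: goods 1391.94 = 1391.94
Buyer's account: inland to port 1359.75 + export clearance 320.44 + origin terminal 331.82 + freight 6862.26 + duty 1024.09 + delivery 851.26 = 10749.62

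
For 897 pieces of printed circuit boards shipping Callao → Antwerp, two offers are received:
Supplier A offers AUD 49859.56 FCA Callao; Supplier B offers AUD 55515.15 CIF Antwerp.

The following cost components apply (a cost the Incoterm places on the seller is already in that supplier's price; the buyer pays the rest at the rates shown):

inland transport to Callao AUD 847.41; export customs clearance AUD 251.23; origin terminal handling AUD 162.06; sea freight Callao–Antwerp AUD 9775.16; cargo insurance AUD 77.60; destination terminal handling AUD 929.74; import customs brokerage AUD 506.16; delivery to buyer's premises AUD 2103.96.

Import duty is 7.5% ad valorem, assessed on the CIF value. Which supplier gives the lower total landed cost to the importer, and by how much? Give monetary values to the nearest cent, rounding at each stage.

Supplier A (FCA):
CIF value = FCA price + origin terminal + freight + insurance = 49859.56 + 162.06 + 9775.16 + 77.60 = 59874.38
Import duty = 59874.38 × 7.5% = 4490.58
Buyer bears (A): 162.06 + 9775.16 + 77.60 + 929.74 + 506.16 + 2103.96 = 13554.68
Landed cost (A) = invoice 49859.56 + 13554.68 + duty 4490.58 = 67904.82
Supplier B (CIF):
The CIF price already equals the CIF value: 55515.15
Import duty = 55515.15 × 7.5% = 4163.64
Buyer bears (B): 929.74 + 506.16 + 2103.96 = 3539.86
Landed cost (B) = invoice 55515.15 + 3539.86 + duty 4163.64 = 63218.65
Difference = |67904.82 − 63218.65| = 4686.17

Supplier B is cheaper by AUD 4686.17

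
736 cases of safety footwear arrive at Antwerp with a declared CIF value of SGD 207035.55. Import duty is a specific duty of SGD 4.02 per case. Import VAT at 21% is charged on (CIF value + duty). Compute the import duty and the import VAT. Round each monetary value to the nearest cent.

Import duty = 736 × 4.02 = 2958.72
VAT base = CIF + duty = 207035.55 + 2958.72 = 209994.27
Import VAT = 209994.27 × 21% = 44098.80

Import duty: SGD 2958.72; import VAT: SGD 44098.80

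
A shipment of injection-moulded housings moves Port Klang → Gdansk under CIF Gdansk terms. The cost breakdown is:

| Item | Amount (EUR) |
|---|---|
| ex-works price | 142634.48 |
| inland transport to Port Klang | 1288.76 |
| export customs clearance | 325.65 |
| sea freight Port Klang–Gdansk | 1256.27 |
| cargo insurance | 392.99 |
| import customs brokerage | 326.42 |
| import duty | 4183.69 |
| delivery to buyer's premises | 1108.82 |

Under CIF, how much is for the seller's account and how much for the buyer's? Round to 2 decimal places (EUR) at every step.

Seller: EUR 145898.15; buyer: EUR 5618.93

CIF: the seller pays costs through ocean freight and marine insurance to the destination port.
Seller's account: goods 142634.48 + inland to port 1288.76 + export clearance 325.65 + freight 1256.27 + insurance 392.99 = 145898.15
Buyer's account: brokerage 326.42 + duty 4183.69 + delivery 1108.82 = 5618.93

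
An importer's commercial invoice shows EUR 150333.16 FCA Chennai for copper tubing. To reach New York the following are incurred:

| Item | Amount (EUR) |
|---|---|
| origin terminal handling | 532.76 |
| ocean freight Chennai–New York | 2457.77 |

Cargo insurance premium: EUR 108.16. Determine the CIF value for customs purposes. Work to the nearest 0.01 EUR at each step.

CIF value: EUR 153431.85

CIF = FCA price + pre-shipment costs + freight + insurance
CIF = 150333.16 + 532.76 + 2457.77 + 108.16 = 153431.85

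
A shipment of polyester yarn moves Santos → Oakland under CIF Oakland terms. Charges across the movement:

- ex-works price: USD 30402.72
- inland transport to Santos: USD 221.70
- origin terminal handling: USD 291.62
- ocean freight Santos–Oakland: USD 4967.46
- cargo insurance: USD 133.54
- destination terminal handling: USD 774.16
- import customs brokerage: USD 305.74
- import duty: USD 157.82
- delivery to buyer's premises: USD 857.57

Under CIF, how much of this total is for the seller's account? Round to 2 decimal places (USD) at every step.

Seller's account: USD 36017.04

CIF: the seller pays costs through ocean freight and marine insurance to the destination port.
Seller's account: goods 30402.72 + inland to port 221.70 + origin terminal 291.62 + freight 4967.46 + insurance 133.54 = 36017.04
Buyer's account: destination terminal 774.16 + brokerage 305.74 + duty 157.82 + delivery 857.57 = 2095.29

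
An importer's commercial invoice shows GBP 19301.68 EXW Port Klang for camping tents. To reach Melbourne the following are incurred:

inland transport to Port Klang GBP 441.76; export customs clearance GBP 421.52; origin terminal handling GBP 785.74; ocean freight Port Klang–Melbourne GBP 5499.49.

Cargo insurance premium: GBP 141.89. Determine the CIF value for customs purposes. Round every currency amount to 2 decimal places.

CIF value: GBP 26592.08

CIF = EXW price + pre-shipment costs + freight + insurance
CIF = 19301.68 + 441.76 + 421.52 + 785.74 + 5499.49 + 141.89 = 26592.08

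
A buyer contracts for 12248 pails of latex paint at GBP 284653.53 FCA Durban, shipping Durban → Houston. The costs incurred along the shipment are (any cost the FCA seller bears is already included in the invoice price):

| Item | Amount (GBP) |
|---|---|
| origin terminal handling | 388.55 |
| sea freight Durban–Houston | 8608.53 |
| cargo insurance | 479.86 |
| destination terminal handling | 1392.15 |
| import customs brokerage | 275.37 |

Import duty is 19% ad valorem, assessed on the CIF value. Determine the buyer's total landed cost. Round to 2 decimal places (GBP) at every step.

FCA: the seller delivers export-cleared goods to the carrier; the buyer bears costs from that point.
CIF value = FCA price + origin terminal + freight + insurance = 284653.53 + 388.55 + 8608.53 + 479.86 = 294130.47
Import duty = 294130.47 × 19% = 55884.79
Buyer bears: origin terminal 388.55 + freight 8608.53 + insurance 479.86 + destination terminal 1392.15 + brokerage 275.37 + duty 55884.79 = 67029.25
Landed cost = invoice 284653.53 + 67029.25 = 351682.78

Total landed cost: GBP 351682.78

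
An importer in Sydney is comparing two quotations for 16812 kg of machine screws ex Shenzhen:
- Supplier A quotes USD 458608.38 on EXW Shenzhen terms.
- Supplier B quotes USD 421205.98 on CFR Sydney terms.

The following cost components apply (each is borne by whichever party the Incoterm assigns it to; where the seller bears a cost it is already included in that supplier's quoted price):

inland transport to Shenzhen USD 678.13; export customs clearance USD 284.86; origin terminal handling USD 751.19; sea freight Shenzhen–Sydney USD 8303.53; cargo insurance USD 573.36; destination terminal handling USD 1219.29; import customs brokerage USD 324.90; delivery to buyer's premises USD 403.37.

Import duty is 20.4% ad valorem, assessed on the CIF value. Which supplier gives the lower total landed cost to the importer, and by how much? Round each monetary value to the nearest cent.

Supplier A (EXW):
CIF value = EXW price + inland to port + export clearance + origin terminal + freight + insurance = 458608.38 + 678.13 + 284.86 + 751.19 + 8303.53 + 573.36 = 469199.45
Import duty = 469199.45 × 20.4% = 95716.69
Buyer bears (A): 678.13 + 284.86 + 751.19 + 8303.53 + 573.36 + 1219.29 + 324.90 + 403.37 = 12538.63
Landed cost (A) = invoice 458608.38 + 12538.63 + duty 95716.69 = 566863.70
Supplier B (CFR):
CIF value = CFR price + insurance = 421205.98 + 573.36 = 421779.34
Import duty = 421779.34 × 20.4% = 86042.99
Buyer bears (B): 573.36 + 1219.29 + 324.90 + 403.37 = 2520.92
Landed cost (B) = invoice 421205.98 + 2520.92 + duty 86042.99 = 509769.89
Difference = |566863.70 − 509769.89| = 57093.81

Supplier B is cheaper by USD 57093.81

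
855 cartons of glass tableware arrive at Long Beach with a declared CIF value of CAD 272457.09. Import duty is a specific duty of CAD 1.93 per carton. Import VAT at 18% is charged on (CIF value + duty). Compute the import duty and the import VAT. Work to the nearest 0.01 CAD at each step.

Import duty: CAD 1650.15; import VAT: CAD 49339.30

Import duty = 855 × 1.93 = 1650.15
VAT base = CIF + duty = 272457.09 + 1650.15 = 274107.24
Import VAT = 274107.24 × 18% = 49339.30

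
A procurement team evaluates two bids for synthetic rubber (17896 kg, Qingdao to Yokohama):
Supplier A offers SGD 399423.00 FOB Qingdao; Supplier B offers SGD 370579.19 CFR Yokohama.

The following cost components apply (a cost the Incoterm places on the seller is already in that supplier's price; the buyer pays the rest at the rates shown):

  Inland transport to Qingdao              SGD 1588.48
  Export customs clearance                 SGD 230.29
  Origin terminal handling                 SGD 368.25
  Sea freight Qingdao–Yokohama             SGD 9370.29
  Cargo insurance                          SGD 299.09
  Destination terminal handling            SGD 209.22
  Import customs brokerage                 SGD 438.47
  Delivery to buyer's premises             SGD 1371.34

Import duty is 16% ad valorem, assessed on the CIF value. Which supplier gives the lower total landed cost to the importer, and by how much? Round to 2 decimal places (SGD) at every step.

Supplier A (FOB):
CIF value = FOB price + freight + insurance = 399423.00 + 9370.29 + 299.09 = 409092.38
Import duty = 409092.38 × 16% = 65454.78
Buyer bears (A): 9370.29 + 299.09 + 209.22 + 438.47 + 1371.34 = 11688.41
Landed cost (A) = invoice 399423.00 + 11688.41 + duty 65454.78 = 476566.19
Supplier B (CFR):
CIF value = CFR price + insurance = 370579.19 + 299.09 = 370878.28
Import duty = 370878.28 × 16% = 59340.52
Buyer bears (B): 299.09 + 209.22 + 438.47 + 1371.34 = 2318.12
Landed cost (B) = invoice 370579.19 + 2318.12 + duty 59340.52 = 432237.83
Difference = |476566.19 − 432237.83| = 44328.36

Supplier B is cheaper by SGD 44328.36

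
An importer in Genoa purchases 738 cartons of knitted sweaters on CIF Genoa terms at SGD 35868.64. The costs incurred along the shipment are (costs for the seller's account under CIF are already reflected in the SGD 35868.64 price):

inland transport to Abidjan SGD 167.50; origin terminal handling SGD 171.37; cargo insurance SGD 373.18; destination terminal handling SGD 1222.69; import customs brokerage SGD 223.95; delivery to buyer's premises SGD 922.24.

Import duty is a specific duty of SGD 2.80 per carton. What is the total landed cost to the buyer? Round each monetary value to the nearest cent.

Total landed cost: SGD 40303.92

CIF: the seller pays costs through ocean freight and marine insurance to the destination port.
Already in the invoice (seller's account under CIF): inland to port, origin terminal, insurance — exclude.
The CIF price already equals the CIF value: 35868.64
Import duty = 738 × 2.80 = 2066.40
Buyer bears: destination terminal 1222.69 + brokerage 223.95 + delivery 922.24 + duty 2066.40 = 4435.28
Landed cost = invoice 35868.64 + 4435.28 = 40303.92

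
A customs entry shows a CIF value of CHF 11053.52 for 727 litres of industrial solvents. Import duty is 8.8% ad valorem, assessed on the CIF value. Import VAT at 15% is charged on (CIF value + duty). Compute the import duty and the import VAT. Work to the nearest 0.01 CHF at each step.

Import duty: CHF 972.71; import VAT: CHF 1803.93

Import duty = 11053.52 × 8.8% = 972.71
VAT base = CIF + duty = 11053.52 + 972.71 = 12026.23
Import VAT = 12026.23 × 15% = 1803.93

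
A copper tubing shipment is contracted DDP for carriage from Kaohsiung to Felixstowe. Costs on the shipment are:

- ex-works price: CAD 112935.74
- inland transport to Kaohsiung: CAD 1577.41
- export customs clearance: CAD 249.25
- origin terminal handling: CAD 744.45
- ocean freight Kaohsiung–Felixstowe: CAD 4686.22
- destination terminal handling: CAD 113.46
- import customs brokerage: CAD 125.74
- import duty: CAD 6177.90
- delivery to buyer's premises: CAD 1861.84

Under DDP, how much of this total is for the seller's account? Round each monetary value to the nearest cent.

DDP: the seller bears all costs including import duty.
Seller's account: goods 112935.74 + inland to port 1577.41 + export clearance 249.25 + origin terminal 744.45 + freight 4686.22 + destination terminal 113.46 + brokerage 125.74 + duty 6177.90 + delivery 1861.84 = 128472.01
Buyer's account: 0.00

Seller's account: CAD 128472.01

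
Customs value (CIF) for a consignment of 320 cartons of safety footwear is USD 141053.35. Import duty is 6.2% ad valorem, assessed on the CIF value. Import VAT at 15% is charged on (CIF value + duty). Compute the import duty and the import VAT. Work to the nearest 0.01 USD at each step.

Import duty: USD 8745.31; import VAT: USD 22469.80

Import duty = 141053.35 × 6.2% = 8745.31
VAT base = CIF + duty = 141053.35 + 8745.31 = 149798.66
Import VAT = 149798.66 × 15% = 22469.80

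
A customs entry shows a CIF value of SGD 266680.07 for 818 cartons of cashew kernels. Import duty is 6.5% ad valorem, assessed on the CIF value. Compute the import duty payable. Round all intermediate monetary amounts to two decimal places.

Import duty: SGD 17334.20

Import duty = 266680.07 × 6.5% = 17334.20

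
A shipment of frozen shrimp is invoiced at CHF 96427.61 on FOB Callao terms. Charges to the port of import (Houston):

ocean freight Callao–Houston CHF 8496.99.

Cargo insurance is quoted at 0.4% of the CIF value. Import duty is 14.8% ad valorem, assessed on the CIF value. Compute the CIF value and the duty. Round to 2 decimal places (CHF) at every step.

Let C be the CIF value. C = FOB price + freight + 0.4% × C
C − 0.4% × C = 96427.61 + 8496.99
0.996 × C = 104924.60
C = 104924.60 / 0.996 = 105345.98
Insurance premium = 0.4% × 105345.98 = 421.38
Import duty = 105345.98 × 14.8% = 15591.21

CIF value: CHF 105345.98; import duty: CHF 15591.21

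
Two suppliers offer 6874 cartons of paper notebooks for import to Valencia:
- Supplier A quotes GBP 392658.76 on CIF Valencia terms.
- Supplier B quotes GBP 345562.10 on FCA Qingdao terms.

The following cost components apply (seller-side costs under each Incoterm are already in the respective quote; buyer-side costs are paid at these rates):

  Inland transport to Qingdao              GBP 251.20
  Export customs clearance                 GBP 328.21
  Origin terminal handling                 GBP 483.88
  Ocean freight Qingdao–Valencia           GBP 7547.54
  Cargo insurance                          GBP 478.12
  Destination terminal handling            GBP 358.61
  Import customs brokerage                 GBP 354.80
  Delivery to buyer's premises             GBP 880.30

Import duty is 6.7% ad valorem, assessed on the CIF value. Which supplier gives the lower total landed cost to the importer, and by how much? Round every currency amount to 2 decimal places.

Supplier B is cheaper by GBP 41172.46

Supplier A (CIF):
The CIF price already equals the CIF value: 392658.76
Import duty = 392658.76 × 6.7% = 26308.14
Buyer bears (A): 358.61 + 354.80 + 880.30 = 1593.71
Landed cost (A) = invoice 392658.76 + 1593.71 + duty 26308.14 = 420560.61
Supplier B (FCA):
CIF value = FCA price + origin terminal + freight + insurance = 345562.10 + 483.88 + 7547.54 + 478.12 = 354071.64
Import duty = 354071.64 × 6.7% = 23722.80
Buyer bears (B): 483.88 + 7547.54 + 478.12 + 358.61 + 354.80 + 880.30 = 10103.25
Landed cost (B) = invoice 345562.10 + 10103.25 + duty 23722.80 = 379388.15
Difference = |420560.61 − 379388.15| = 41172.46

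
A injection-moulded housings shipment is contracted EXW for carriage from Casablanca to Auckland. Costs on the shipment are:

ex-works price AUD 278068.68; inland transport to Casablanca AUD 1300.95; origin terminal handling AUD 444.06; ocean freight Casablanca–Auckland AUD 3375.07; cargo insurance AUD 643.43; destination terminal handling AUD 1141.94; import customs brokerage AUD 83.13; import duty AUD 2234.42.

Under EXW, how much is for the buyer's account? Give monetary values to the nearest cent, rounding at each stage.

Buyer's account: AUD 9223.00

EXW: the seller makes goods available at their premises; the buyer bears all onward costs.
Seller's account: goods 278068.68 = 278068.68
Buyer's account: inland to port 1300.95 + origin terminal 444.06 + freight 3375.07 + insurance 643.43 + destination terminal 1141.94 + brokerage 83.13 + duty 2234.42 = 9223.00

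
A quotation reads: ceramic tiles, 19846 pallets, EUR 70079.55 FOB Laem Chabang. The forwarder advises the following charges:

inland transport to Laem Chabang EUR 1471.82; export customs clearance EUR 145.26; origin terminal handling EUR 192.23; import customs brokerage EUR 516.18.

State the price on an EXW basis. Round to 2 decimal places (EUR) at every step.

EXW price: EUR 68270.24

Not relevant to the conversion: brokerage — on the buyer under both terms; not part of either seller's price.
From FOB to EXW, the seller no longer bears: inland to port, export clearance, origin terminal.
EXW price = 70079.55 − 1471.82 − 145.26 − 192.23 = 68270.24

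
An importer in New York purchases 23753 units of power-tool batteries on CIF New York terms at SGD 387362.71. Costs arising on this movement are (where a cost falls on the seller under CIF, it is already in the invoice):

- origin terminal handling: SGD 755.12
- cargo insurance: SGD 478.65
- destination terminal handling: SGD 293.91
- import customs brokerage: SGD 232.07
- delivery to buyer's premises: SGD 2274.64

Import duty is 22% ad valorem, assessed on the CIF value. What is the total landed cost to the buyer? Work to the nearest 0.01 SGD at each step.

Total landed cost: SGD 475383.13

CIF: the seller pays costs through ocean freight and marine insurance to the destination port.
Already in the invoice (seller's account under CIF): origin terminal, insurance — exclude.
The CIF price already equals the CIF value: 387362.71
Import duty = 387362.71 × 22% = 85219.80
Buyer bears: destination terminal 293.91 + brokerage 232.07 + delivery 2274.64 + duty 85219.80 = 88020.42
Landed cost = invoice 387362.71 + 88020.42 = 475383.13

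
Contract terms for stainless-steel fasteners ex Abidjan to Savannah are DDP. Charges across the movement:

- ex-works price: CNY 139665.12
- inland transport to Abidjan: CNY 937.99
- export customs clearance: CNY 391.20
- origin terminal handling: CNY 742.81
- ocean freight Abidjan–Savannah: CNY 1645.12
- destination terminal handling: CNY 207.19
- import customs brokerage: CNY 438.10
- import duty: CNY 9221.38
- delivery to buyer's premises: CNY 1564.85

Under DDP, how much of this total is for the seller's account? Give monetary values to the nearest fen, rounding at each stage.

Seller's account: CNY 154813.76

DDP: the seller bears all costs including import duty.
Seller's account: goods 139665.12 + inland to port 937.99 + export clearance 391.20 + origin terminal 742.81 + freight 1645.12 + destination terminal 207.19 + brokerage 438.10 + duty 9221.38 + delivery 1564.85 = 154813.76
Buyer's account: 0.00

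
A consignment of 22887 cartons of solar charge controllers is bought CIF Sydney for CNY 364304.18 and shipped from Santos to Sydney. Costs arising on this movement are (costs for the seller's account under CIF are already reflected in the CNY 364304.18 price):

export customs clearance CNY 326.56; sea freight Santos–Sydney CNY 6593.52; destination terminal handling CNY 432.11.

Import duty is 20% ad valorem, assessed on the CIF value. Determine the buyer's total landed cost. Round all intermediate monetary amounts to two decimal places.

CIF: the seller pays costs through ocean freight and marine insurance to the destination port.
Already in the invoice (seller's account under CIF): export clearance, freight — exclude.
The CIF price already equals the CIF value: 364304.18
Import duty = 364304.18 × 20% = 72860.84
Buyer bears: destination terminal 432.11 + duty 72860.84 = 73292.95
Landed cost = invoice 364304.18 + 73292.95 = 437597.13

Total landed cost: CNY 437597.13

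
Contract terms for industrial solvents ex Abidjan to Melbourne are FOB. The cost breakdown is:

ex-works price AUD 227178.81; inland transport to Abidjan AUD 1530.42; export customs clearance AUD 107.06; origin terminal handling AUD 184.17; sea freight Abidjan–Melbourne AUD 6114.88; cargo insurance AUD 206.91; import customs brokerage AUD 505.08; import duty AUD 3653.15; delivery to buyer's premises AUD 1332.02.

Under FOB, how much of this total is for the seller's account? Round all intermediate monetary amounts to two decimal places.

FOB: the seller bears costs until goods are on board at the origin port; the buyer bears freight, insurance and all costs thereafter.
Seller's account: goods 227178.81 + inland to port 1530.42 + export clearance 107.06 + origin terminal 184.17 = 229000.46
Buyer's account: freight 6114.88 + insurance 206.91 + brokerage 505.08 + duty 3653.15 + delivery 1332.02 = 11812.04

Seller's account: AUD 229000.46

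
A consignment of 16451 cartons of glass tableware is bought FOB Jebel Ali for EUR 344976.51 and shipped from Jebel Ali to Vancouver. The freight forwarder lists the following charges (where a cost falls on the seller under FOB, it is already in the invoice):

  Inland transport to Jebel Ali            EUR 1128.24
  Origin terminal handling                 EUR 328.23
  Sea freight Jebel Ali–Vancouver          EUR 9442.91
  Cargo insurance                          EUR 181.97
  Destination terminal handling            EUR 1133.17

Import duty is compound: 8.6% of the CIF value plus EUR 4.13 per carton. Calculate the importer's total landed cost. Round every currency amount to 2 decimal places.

FOB: the seller bears costs until goods are on board at the origin port; the buyer bears freight, insurance and all costs thereafter.
Already in the invoice (seller's account under FOB): inland to port, origin terminal — exclude.
CIF value = FOB price + freight + insurance = 344976.51 + 9442.91 + 181.97 = 354601.39
Ad valorem component: 354601.39 × 8.6% = 30495.72
Specific component: 16451 × 4.13 = 67942.63
Import duty = 30495.72 + 67942.63 = 98438.35
Buyer bears: freight 9442.91 + insurance 181.97 + destination terminal 1133.17 + duty 98438.35 = 109196.40
Landed cost = invoice 344976.51 + 109196.40 = 454172.91

Total landed cost: EUR 454172.91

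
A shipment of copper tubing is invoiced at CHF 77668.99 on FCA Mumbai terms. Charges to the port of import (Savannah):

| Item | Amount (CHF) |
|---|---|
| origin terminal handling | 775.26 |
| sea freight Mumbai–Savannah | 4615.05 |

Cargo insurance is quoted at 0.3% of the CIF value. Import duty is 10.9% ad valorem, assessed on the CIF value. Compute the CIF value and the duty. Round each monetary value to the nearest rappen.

Let C be the CIF value. C = FCA price + pre-shipment costs + freight + 0.3% × C
C − 0.3% × C = 77668.99 + 775.26 + 4615.05
0.997 × C = 83059.30
C = 83059.30 / 0.997 = 83309.23
Insurance premium = 0.3% × 83309.23 = 249.93
Import duty = 83309.23 × 10.9% = 9080.71

CIF value: CHF 83309.23; import duty: CHF 9080.71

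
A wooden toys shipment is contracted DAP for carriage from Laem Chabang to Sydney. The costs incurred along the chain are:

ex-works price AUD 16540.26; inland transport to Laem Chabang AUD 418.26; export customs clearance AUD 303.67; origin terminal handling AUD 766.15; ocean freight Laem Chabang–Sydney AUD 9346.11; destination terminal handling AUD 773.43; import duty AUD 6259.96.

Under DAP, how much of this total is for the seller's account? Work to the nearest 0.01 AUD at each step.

Seller's account: AUD 28147.88

DAP: the seller bears all costs to the named destination except import duty and clearance.
Seller's account: goods 16540.26 + inland to port 418.26 + export clearance 303.67 + origin terminal 766.15 + freight 9346.11 + destination terminal 773.43 = 28147.88
Buyer's account: duty 6259.96 = 6259.96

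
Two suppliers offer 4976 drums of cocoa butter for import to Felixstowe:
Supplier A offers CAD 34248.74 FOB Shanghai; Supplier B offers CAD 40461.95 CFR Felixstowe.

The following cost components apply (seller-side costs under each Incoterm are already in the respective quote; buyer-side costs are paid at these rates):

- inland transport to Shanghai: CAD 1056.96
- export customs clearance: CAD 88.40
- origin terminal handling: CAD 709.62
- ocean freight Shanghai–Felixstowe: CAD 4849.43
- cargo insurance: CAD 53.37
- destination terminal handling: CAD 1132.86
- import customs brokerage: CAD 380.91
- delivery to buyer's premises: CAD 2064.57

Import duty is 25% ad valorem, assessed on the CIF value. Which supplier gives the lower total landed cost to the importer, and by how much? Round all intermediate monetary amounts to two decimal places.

Supplier A (FOB):
CIF value = FOB price + freight + insurance = 34248.74 + 4849.43 + 53.37 = 39151.54
Import duty = 39151.54 × 25% = 9787.89
Buyer bears (A): 4849.43 + 53.37 + 1132.86 + 380.91 + 2064.57 = 8481.14
Landed cost (A) = invoice 34248.74 + 8481.14 + duty 9787.89 = 52517.77
Supplier B (CFR):
CIF value = CFR price + insurance = 40461.95 + 53.37 = 40515.32
Import duty = 40515.32 × 25% = 10128.83
Buyer bears (B): 53.37 + 1132.86 + 380.91 + 2064.57 = 3631.71
Landed cost (B) = invoice 40461.95 + 3631.71 + duty 10128.83 = 54222.49
Difference = |52517.77 − 54222.49| = 1704.72

Supplier A is cheaper by CAD 1704.72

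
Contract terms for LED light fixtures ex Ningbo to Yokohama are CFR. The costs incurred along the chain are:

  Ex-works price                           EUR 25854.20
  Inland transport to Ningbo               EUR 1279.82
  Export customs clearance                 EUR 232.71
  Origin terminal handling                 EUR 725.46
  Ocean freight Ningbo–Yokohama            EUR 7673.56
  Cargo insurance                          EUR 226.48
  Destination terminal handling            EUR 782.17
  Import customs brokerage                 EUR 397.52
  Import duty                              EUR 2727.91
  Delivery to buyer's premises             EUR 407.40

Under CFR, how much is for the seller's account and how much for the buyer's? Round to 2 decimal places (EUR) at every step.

CFR: the seller pays costs through ocean freight to the destination port, but not insurance.
Seller's account: goods 25854.20 + inland to port 1279.82 + export clearance 232.71 + origin terminal 725.46 + freight 7673.56 = 35765.75
Buyer's account: insurance 226.48 + destination terminal 782.17 + brokerage 397.52 + duty 2727.91 + delivery 407.40 = 4541.48

Seller: EUR 35765.75; buyer: EUR 4541.48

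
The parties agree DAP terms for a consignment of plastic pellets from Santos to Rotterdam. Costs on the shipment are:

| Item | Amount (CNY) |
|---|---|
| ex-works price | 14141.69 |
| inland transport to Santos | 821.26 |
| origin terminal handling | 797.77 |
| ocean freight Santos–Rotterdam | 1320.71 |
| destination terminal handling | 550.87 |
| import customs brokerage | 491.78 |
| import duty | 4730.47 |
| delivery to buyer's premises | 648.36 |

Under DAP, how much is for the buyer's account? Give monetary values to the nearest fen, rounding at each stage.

DAP: the seller bears all costs to the named destination except import duty and clearance.
Seller's account: goods 14141.69 + inland to port 821.26 + origin terminal 797.77 + freight 1320.71 + destination terminal 550.87 + delivery 648.36 = 18280.66
Buyer's account: brokerage 491.78 + duty 4730.47 = 5222.25

Buyer's account: CNY 5222.25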